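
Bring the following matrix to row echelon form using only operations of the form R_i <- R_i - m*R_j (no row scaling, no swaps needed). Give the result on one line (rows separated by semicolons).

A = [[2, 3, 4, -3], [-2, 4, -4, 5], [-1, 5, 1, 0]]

REF = [2 3 4 -3; 0 7 0 2; 0 0 3 -47/14]

Forward elimination:
R2 <- R2 - (-1)*R1:  [ 0  7  0  2 ]
R3 <- R3 - (-1/2)*R1:  [    0  13/2     3  -3/2 ]
R3 <- R3 - (13/14)*R2:  [      0       0       3  -47/14 ]
Row echelon form:
[ 2  3  4      -3 ]
[ 0  7  0       2 ]
[ 0  0  3  -47/14 ]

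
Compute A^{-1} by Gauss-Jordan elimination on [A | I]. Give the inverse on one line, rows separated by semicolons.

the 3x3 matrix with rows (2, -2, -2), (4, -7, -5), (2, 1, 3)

inverse = [2/3 -1/6 1/6; 11/12 -5/12 -1/12; -3/4 1/4 1/4]

Gauss-Jordan on [A | I]:
R1 <- (1/2)*R1:  [   1   -1   -1  |  1/2    0    0 ]
R2 <- R2 - (4)*R1:  [  0  -3  -1  |  -2   1   0 ]
R3 <- R3 - (2)*R1:  [  0   3   5  |  -1   0   1 ]
R2 <- (1/-3)*R2:  [    0     1   1/3  |   2/3  -1/3     0 ]
R1 <- R1 - (-1)*R2:  [    1     0  -2/3  |   7/6  -1/3     0 ]
R3 <- R3 - (3)*R2:  [  0   0   4  |  -3   1   1 ]
R3 <- (1/4)*R3:  [    0     0     1  |  -3/4   1/4   1/4 ]
R1 <- R1 - (-2/3)*R3:  [    1     0     0  |   2/3  -1/6   1/6 ]
R2 <- R2 - (1/3)*R3:  [     0      1      0  |  11/12  -5/12  -1/12 ]
Right block of [I | A^{-1}] is the inverse:
[   2/3   -1/6    1/6 ]
[ 11/12  -5/12  -1/12 ]
[  -3/4    1/4    1/4 ]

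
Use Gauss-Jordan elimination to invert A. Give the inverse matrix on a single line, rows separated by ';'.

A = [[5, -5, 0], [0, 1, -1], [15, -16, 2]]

Gauss-Jordan on [A | I]:
R1 <- (1/5)*R1:  [   1   -1    0  |  1/5    0    0 ]
R3 <- R3 - (15)*R1:  [  0  -1   2  |  -3   0   1 ]
R1 <- R1 - (-1)*R2:  [   1    0   -1  |  1/5    1    0 ]
R3 <- R3 - (-1)*R2:  [  0   0   1  |  -3   1   1 ]
R1 <- R1 - (-1)*R3:  [     1      0      0  |  -14/5      2      1 ]
R2 <- R2 - (-1)*R3:  [  0   1   0  |  -3   2   1 ]
Right block of [I | A^{-1}] is the inverse:
[ -14/5  2  1 ]
[    -3  2  1 ]
[    -3  1  1 ]

inverse = [-14/5 2 1; -3 2 1; -3 1 1]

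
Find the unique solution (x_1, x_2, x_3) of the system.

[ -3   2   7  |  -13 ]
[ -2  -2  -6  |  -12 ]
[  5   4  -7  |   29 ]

(5, 1, 0)

Forward elimination on [A|b]:
R2 <- R2 - (2/3)*R1:  [     0  -10/3  -32/3  -10/3 ]
R3 <- R3 - (-5/3)*R1:  [    0  22/3  14/3  22/3 ]
R3 <- R3 - (-11/5)*R2:  [     0      0  -94/5      0 ]
Row echelon form:
[ -3      2      7  |    -13 ]
[  0  -10/3  -32/3  |  -10/3 ]
[  0      0  -94/5  |      0 ]
Back-substitution:
x_3 = (0) / (-94/5) = 0
x_2 = (-10/3 - (-32/3)*(0)) / (-10/3) = 1
x_1 = (-13 - (2)*(1) - (7)*(0)) / -3 = 5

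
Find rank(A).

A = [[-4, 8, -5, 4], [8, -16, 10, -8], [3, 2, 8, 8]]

Row reduction:
R2 <- R2 - (-2)*R1:  [ 0  0  0  0 ]
R3 <- R3 - (-3/4)*R1:  [    0     8  17/4    11 ]
R2 <-> R3   (pivot in column 2 was zero)
[ -4  8    -5   4 ]
[  0  8  17/4  11 ]
[  0  0     0   0 ]
Row echelon form:
[ -4  8    -5   4 ]
[  0  8  17/4  11 ]
[  0  0     0   0 ]
Nonzero rows / pivot columns: 2

rank(A) = 2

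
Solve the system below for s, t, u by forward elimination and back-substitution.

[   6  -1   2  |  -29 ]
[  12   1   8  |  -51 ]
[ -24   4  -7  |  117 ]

Forward elimination on [A|b]:
R2 <- R2 - (2)*R1:  [ 0  3  4  7 ]
R3 <- R3 - (-4)*R1:  [ 0  0  1  1 ]
Row echelon form:
[ 6  -1  2  |  -29 ]
[ 0   3  4  |    7 ]
[ 0   0  1  |    1 ]
Back-substitution:
u = (1) / 1 = 1
t = (7 - (4)*(1)) / 3 = 1
s = (-29 - (-1)*(1) - (2)*(1)) / 6 = -5

(-5, 1, 1)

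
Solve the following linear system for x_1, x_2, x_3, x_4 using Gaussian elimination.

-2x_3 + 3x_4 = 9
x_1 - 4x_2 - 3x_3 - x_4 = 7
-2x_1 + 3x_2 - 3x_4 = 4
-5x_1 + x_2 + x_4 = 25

(-5, -1, -3, 1)

Forward elimination on [A|b]:
R1 <-> R2   (pivot in column 1 was zero)
[  1  -4  -3  -1   7 ]
[  0   0  -2   3   9 ]
[ -2   3   0  -3   4 ]
[ -5   1   0   1  25 ]
R3 <- R3 - (-2)*R1:  [  0  -5  -6  -5  18 ]
R4 <- R4 - (-5)*R1:  [   0  -19  -15   -4   60 ]
R2 <-> R3   (pivot in column 2 was zero)
[ 1   -4   -3  -1   7 ]
[ 0   -5   -6  -5  18 ]
[ 0    0   -2   3   9 ]
[ 0  -19  -15  -4  60 ]
R4 <- R4 - (19/5)*R2:  [     0      0   39/5     15  -42/5 ]
R4 <- R4 - (-39/10)*R3:  [      0       0       0  267/10  267/10 ]
Row echelon form:
[ 1  -4  -3      -1  |       7 ]
[ 0  -5  -6      -5  |      18 ]
[ 0   0  -2       3  |       9 ]
[ 0   0   0  267/10  |  267/10 ]
Back-substitution:
x_4 = (267/10) / (267/10) = 1
x_3 = (9 - (3)*(1)) / -2 = -3
x_2 = (18 - (-6)*(-3) - (-5)*(1)) / -5 = -1
x_1 = (7 - (-4)*(-1) - (-3)*(-3) - (-1)*(1)) / 1 = -5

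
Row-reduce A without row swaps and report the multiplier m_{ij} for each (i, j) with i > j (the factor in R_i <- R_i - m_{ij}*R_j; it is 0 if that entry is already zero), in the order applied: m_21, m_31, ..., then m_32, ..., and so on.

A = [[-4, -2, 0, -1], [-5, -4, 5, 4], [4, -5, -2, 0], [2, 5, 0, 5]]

multipliers: 5/4, -1, -1/2, 14/3, -8/3, -10/19

Forward elimination:
R2 <- R2 - (5/4)*R1:  [    0  -3/2     5  21/4 ]
R3 <- R3 - (-1)*R1:  [  0  -7  -2  -1 ]
R4 <- R4 - (-1/2)*R1:  [   0    4    0  9/2 ]
R3 <- R3 - (14/3)*R2:  [     0      0  -76/3  -51/2 ]
R4 <- R4 - (-8/3)*R2:  [    0     0  40/3  37/2 ]
R4 <- R4 - (-10/19)*R3:  [      0       0       0  193/38 ]
Multipliers (in order of application): m_{21} = 5/4, m_{31} = -1, m_{41} = -1/2, m_{32} = 14/3, m_{42} = -8/3, m_{43} = -10/19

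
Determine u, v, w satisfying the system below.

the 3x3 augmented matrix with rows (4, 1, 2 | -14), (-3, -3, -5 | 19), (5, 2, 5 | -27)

(-2, 4, -5)

Forward elimination on [A|b]:
R2 <- R2 - (-3/4)*R1:  [    0  -9/4  -7/2  17/2 ]
R3 <- R3 - (5/4)*R1:  [     0    3/4    5/2  -19/2 ]
R3 <- R3 - (-1/3)*R2:  [     0      0    4/3  -20/3 ]
Row echelon form:
[ 4     1     2  |    -14 ]
[ 0  -9/4  -7/2  |   17/2 ]
[ 0     0   4/3  |  -20/3 ]
Back-substitution:
w = (-20/3) / (4/3) = -5
v = (17/2 - (-7/2)*(-5)) / (-9/4) = 4
u = (-14 - (1)*(4) - (2)*(-5)) / 4 = -2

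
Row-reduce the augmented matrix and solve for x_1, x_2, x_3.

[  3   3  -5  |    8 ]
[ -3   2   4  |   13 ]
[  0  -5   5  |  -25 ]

Forward elimination on [A|b]:
R2 <- R2 - (-1)*R1:  [  0   5  -1  21 ]
R3 <- R3 - (-1)*R2:  [  0   0   4  -4 ]
Row echelon form:
[ 3  3  -5  |   8 ]
[ 0  5  -1  |  21 ]
[ 0  0   4  |  -4 ]
Back-substitution:
x_3 = (-4) / 4 = -1
x_2 = (21 - (-1)*(-1)) / 5 = 4
x_1 = (8 - (3)*(4) - (-5)*(-1)) / 3 = -3

(-3, 4, -1)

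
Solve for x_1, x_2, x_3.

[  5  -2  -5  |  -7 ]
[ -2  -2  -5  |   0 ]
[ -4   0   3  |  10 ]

Forward elimination on [A|b]:
R2 <- R2 - (-2/5)*R1:  [     0  -14/5     -7  -14/5 ]
R3 <- R3 - (-4/5)*R1:  [    0  -8/5    -1  22/5 ]
R3 <- R3 - (4/7)*R2:  [ 0  0  3  6 ]
Row echelon form:
[ 5     -2  -5  |     -7 ]
[ 0  -14/5  -7  |  -14/5 ]
[ 0      0   3  |      6 ]
Back-substitution:
x_3 = (6) / 3 = 2
x_2 = (-14/5 - (-7)*(2)) / (-14/5) = -4
x_1 = (-7 - (-2)*(-4) - (-5)*(2)) / 5 = -1

(-1, -4, 2)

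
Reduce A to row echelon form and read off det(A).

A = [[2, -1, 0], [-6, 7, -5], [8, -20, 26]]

det(A) = 48

Forward elimination:
R2 <- R2 - (-3)*R1:  [  0   4  -5 ]
R3 <- R3 - (4)*R1:  [   0  -16   26 ]
R3 <- R3 - (-4)*R2:  [ 0  0  6 ]
Upper-triangular form:
[ 2  -1   0 ]
[ 0   4  -5 ]
[ 0   0   6 ]
det(A) = (-1)^0 * (2) * (4) * (6) = 48  (0 row swaps -> sign +1)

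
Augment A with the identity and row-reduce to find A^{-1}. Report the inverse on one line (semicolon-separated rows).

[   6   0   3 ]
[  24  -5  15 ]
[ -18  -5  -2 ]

inverse = [-17/24 1/8 -1/8; 37/20 -7/20 3/20; 7/4 -1/4 1/4]

Gauss-Jordan on [A | I]:
R1 <- (1/6)*R1:  [   1    0  1/2  |  1/6    0    0 ]
R2 <- R2 - (24)*R1:  [  0  -5   3  |  -4   1   0 ]
R3 <- R3 - (-18)*R1:  [  0  -5   7  |   3   0   1 ]
R2 <- (1/-5)*R2:  [    0     1  -3/5  |   4/5  -1/5     0 ]
R3 <- R3 - (-5)*R2:  [  0   0   4  |   7  -1   1 ]
R3 <- (1/4)*R3:  [    0     0     1  |   7/4  -1/4   1/4 ]
R1 <- R1 - (1/2)*R3:  [      1       0       0  |  -17/24     1/8    -1/8 ]
R2 <- R2 - (-3/5)*R3:  [     0      1      0  |  37/20  -7/20   3/20 ]
Right block of [I | A^{-1}] is the inverse:
[ -17/24    1/8  -1/8 ]
[  37/20  -7/20  3/20 ]
[    7/4   -1/4   1/4 ]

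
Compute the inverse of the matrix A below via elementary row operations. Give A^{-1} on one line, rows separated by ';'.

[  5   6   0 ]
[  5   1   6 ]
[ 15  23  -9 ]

Gauss-Jordan on [A | I]:
R1 <- (1/5)*R1:  [   1  6/5    0  |  1/5    0    0 ]
R2 <- R2 - (5)*R1:  [  0  -5   6  |  -1   1   0 ]
R3 <- R3 - (15)*R1:  [  0   5  -9  |  -3   0   1 ]
R2 <- (1/-5)*R2:  [    0     1  -6/5  |   1/5  -1/5     0 ]
R1 <- R1 - (6/5)*R2:  [     1      0  36/25  |  -1/25   6/25      0 ]
R3 <- R3 - (5)*R2:  [  0   0  -3  |  -4   1   1 ]
R3 <- (1/-3)*R3:  [    0     0     1  |   4/3  -1/3  -1/3 ]
R1 <- R1 - (36/25)*R3:  [      1       0       0  |  -49/25   18/25   12/25 ]
R2 <- R2 - (-6/5)*R3:  [    0     1     0  |   9/5  -3/5  -2/5 ]
Right block of [I | A^{-1}] is the inverse:
[ -49/25  18/25  12/25 ]
[    9/5   -3/5   -2/5 ]
[    4/3   -1/3   -1/3 ]

inverse = [-49/25 18/25 12/25; 9/5 -3/5 -2/5; 4/3 -1/3 -1/3]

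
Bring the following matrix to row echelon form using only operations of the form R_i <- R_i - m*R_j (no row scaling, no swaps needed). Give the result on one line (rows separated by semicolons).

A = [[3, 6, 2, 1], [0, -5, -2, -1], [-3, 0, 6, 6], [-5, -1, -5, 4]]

REF = [3 6 2 1; 0 -5 -2 -1; 0 0 28/5 29/5; 0 0 0 261/28]

Forward elimination:
R3 <- R3 - (-1)*R1:  [ 0  6  8  7 ]
R4 <- R4 - (-5/3)*R1:  [    0     9  -5/3  17/3 ]
R3 <- R3 - (-6/5)*R2:  [    0     0  28/5  29/5 ]
R4 <- R4 - (-9/5)*R2:  [      0       0  -79/15   58/15 ]
R4 <- R4 - (-79/84)*R3:  [      0       0       0  261/28 ]
Row echelon form:
[ 3   6     2       1 ]
[ 0  -5    -2      -1 ]
[ 0   0  28/5    29/5 ]
[ 0   0     0  261/28 ]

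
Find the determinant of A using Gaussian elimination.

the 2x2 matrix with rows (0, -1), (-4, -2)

det(A) = -4

Forward elimination:
R1 <-> R2   (pivot in column 1 was zero)
[ -4  -2 ]
[  0  -1 ]
Upper-triangular form:
[ -4  -2 ]
[  0  -1 ]
det(A) = (-1)^1 * (-4) * (-1) = -4  (1 row swap -> sign -1)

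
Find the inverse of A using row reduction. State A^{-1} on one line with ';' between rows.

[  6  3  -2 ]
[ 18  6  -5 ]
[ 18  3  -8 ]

inverse = [-11/24 1/4 -1/24; 3/4 -1/6 -1/12; -3/4 1/2 -1/4]

Gauss-Jordan on [A | I]:
R1 <- (1/6)*R1:  [    1   1/2  -1/3  |   1/6     0     0 ]
R2 <- R2 - (18)*R1:  [  0  -3   1  |  -3   1   0 ]
R3 <- R3 - (18)*R1:  [  0  -6  -2  |  -3   0   1 ]
R2 <- (1/-3)*R2:  [    0     1  -1/3  |     1  -1/3     0 ]
R1 <- R1 - (1/2)*R2:  [    1     0  -1/6  |  -1/3   1/6     0 ]
R3 <- R3 - (-6)*R2:  [  0   0  -4  |   3  -2   1 ]
R3 <- (1/-4)*R3:  [    0     0     1  |  -3/4   1/2  -1/4 ]
R1 <- R1 - (-1/6)*R3:  [      1       0       0  |  -11/24     1/4   -1/24 ]
R2 <- R2 - (-1/3)*R3:  [     0      1      0  |    3/4   -1/6  -1/12 ]
Right block of [I | A^{-1}] is the inverse:
[ -11/24   1/4  -1/24 ]
[    3/4  -1/6  -1/12 ]
[   -3/4   1/2   -1/4 ]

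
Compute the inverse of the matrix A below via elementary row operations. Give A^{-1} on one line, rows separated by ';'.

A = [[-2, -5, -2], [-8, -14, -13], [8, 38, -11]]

inverse = [27/2 -131/48 37/48; -4 19/24 -5/24; -4 3/4 -1/4]

Gauss-Jordan on [A | I]:
R1 <- (1/-2)*R1:  [    1   5/2     1  |  -1/2     0     0 ]
R2 <- R2 - (-8)*R1:  [  0   6  -5  |  -4   1   0 ]
R3 <- R3 - (8)*R1:  [   0   18  -19  |    4    0    1 ]
R2 <- (1/6)*R2:  [    0     1  -5/6  |  -2/3   1/6     0 ]
R1 <- R1 - (5/2)*R2:  [     1      0  37/12  |    7/6  -5/12      0 ]
R3 <- R3 - (18)*R2:  [  0   0  -4  |  16  -3   1 ]
R3 <- (1/-4)*R3:  [    0     0     1  |    -4   3/4  -1/4 ]
R1 <- R1 - (37/12)*R3:  [       1        0        0  |     27/2  -131/48    37/48 ]
R2 <- R2 - (-5/6)*R3:  [     0      1      0  |     -4  19/24  -5/24 ]
Right block of [I | A^{-1}] is the inverse:
[ 27/2  -131/48  37/48 ]
[   -4    19/24  -5/24 ]
[   -4      3/4   -1/4 ]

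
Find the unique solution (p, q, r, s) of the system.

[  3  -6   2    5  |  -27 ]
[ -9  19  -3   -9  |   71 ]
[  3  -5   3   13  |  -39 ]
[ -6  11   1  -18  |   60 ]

(5, 5, -1, -2)

Forward elimination on [A|b]:
R2 <- R2 - (-3)*R1:  [   0    1    3    6  -10 ]
R3 <- R3 - (1)*R1:  [   0    1    1    8  -12 ]
R4 <- R4 - (-2)*R1:  [  0  -1   5  -8   6 ]
R3 <- R3 - (1)*R2:  [  0   0  -2   2  -2 ]
R4 <- R4 - (-1)*R2:  [  0   0   8  -2  -4 ]
R4 <- R4 - (-4)*R3:  [   0    0    0    6  -12 ]
Row echelon form:
[ 3  -6   2  5  |  -27 ]
[ 0   1   3  6  |  -10 ]
[ 0   0  -2  2  |   -2 ]
[ 0   0   0  6  |  -12 ]
Back-substitution:
s = (-12) / 6 = -2
r = (-2 - (2)*(-2)) / -2 = -1
q = (-10 - (3)*(-1) - (6)*(-2)) / 1 = 5
p = (-27 - (-6)*(5) - (2)*(-1) - (5)*(-2)) / 3 = 5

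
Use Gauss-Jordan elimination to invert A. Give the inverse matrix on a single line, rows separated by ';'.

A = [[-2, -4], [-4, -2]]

inverse = [1/6 -1/3; -1/3 1/6]

Gauss-Jordan on [A | I]:
R1 <- (1/-2)*R1:  [    1     2  |  -1/2     0 ]
R2 <- R2 - (-4)*R1:  [  0   6  |  -2   1 ]
R2 <- (1/6)*R2:  [    0     1  |  -1/3   1/6 ]
R1 <- R1 - (2)*R2:  [    1     0  |   1/6  -1/3 ]
Right block of [I | A^{-1}] is the inverse:
[  1/6  -1/3 ]
[ -1/3   1/6 ]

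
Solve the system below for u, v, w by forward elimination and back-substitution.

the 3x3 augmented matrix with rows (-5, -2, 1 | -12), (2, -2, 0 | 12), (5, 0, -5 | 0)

Forward elimination on [A|b]:
R2 <- R2 - (-2/5)*R1:  [     0  -14/5    2/5   36/5 ]
R3 <- R3 - (-1)*R1:  [   0   -2   -4  -12 ]
R3 <- R3 - (5/7)*R2:  [      0       0   -30/7  -120/7 ]
Row echelon form:
[ -5     -2      1  |     -12 ]
[  0  -14/5    2/5  |    36/5 ]
[  0      0  -30/7  |  -120/7 ]
Back-substitution:
w = (-120/7) / (-30/7) = 4
v = (36/5 - (2/5)*(4)) / (-14/5) = -2
u = (-12 - (-2)*(-2) - (1)*(4)) / -5 = 4

(4, -2, 4)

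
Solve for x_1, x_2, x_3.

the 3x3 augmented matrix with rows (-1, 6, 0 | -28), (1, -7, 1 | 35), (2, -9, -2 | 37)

(-2, -5, 2)

Forward elimination on [A|b]:
R2 <- R2 - (-1)*R1:  [  0  -1   1   7 ]
R3 <- R3 - (-2)*R1:  [   0    3   -2  -19 ]
R3 <- R3 - (-3)*R2:  [ 0  0  1  2 ]
Row echelon form:
[ -1   6  0  |  -28 ]
[  0  -1  1  |    7 ]
[  0   0  1  |    2 ]
Back-substitution:
x_3 = (2) / 1 = 2
x_2 = (7 - (1)*(2)) / -1 = -5
x_1 = (-28 - (6)*(-5)) / -1 = -2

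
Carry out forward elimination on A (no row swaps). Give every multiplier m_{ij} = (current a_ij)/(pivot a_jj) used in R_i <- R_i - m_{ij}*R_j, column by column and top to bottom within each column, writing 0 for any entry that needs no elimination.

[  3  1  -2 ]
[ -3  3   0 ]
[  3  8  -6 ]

multipliers: -1, 1, 7/4

Forward elimination:
R2 <- R2 - (-1)*R1:  [  0   4  -2 ]
R3 <- R3 - (1)*R1:  [  0   7  -4 ]
R3 <- R3 - (7/4)*R2:  [    0     0  -1/2 ]
Multipliers (in order of application): m_{21} = -1, m_{31} = 1, m_{32} = 7/4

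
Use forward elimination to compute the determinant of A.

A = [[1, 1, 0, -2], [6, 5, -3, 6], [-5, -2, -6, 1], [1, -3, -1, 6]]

Forward elimination:
R2 <- R2 - (6)*R1:  [  0  -1  -3  18 ]
R3 <- R3 - (-5)*R1:  [  0   3  -6  -9 ]
R4 <- R4 - (1)*R1:  [  0  -4  -1   8 ]
R3 <- R3 - (-3)*R2:  [   0    0  -15   45 ]
R4 <- R4 - (4)*R2:  [   0    0   11  -64 ]
R4 <- R4 - (-11/15)*R3:  [   0    0    0  -31 ]
Upper-triangular form:
[ 1   1    0   -2 ]
[ 0  -1   -3   18 ]
[ 0   0  -15   45 ]
[ 0   0    0  -31 ]
det(A) = (-1)^0 * (1) * (-1) * (-15) * (-31) = -465  (0 row swaps -> sign +1)

det(A) = -465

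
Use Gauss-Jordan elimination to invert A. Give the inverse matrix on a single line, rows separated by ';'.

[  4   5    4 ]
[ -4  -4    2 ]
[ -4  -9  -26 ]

inverse = [61/4 47/4 13/4; -14 -11 -3; 5/2 2 1/2]

Gauss-Jordan on [A | I]:
R1 <- (1/4)*R1:  [   1  5/4    1  |  1/4    0    0 ]
R2 <- R2 - (-4)*R1:  [ 0  1  6  |  1  1  0 ]
R3 <- R3 - (-4)*R1:  [   0   -4  -22  |    1    0    1 ]
R1 <- R1 - (5/4)*R2:  [     1      0  -13/2  |     -1   -5/4      0 ]
R3 <- R3 - (-4)*R2:  [ 0  0  2  |  5  4  1 ]
R3 <- (1/2)*R3:  [   0    0    1  |  5/2    2  1/2 ]
R1 <- R1 - (-13/2)*R3:  [    1     0     0  |  61/4  47/4  13/4 ]
R2 <- R2 - (6)*R3:  [   0    1    0  |  -14  -11   -3 ]
Right block of [I | A^{-1}] is the inverse:
[ 61/4  47/4  13/4 ]
[  -14   -11    -3 ]
[  5/2     2   1/2 ]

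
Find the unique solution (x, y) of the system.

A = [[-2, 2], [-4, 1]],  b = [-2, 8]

(-3, -4)

Forward elimination on [A|b]:
R2 <- R2 - (2)*R1:  [  0  -3  12 ]
Row echelon form:
[ -2   2  |  -2 ]
[  0  -3  |  12 ]
Back-substitution:
y = (12) / -3 = -4
x = (-2 - (2)*(-4)) / -2 = -3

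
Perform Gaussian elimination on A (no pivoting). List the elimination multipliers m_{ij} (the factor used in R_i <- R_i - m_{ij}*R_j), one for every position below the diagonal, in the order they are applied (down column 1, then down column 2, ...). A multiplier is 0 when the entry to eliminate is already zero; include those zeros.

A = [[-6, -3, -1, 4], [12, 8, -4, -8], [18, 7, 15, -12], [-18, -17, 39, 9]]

multipliers: -2, -3, 3, -1, -4, 3

Forward elimination:
R2 <- R2 - (-2)*R1:  [  0   2  -6   0 ]
R3 <- R3 - (-3)*R1:  [  0  -2  12   0 ]
R4 <- R4 - (3)*R1:  [  0  -8  42  -3 ]
R3 <- R3 - (-1)*R2:  [ 0  0  6  0 ]
R4 <- R4 - (-4)*R2:  [  0   0  18  -3 ]
R4 <- R4 - (3)*R3:  [  0   0   0  -3 ]
Multipliers (in order of application): m_{21} = -2, m_{31} = -3, m_{41} = 3, m_{32} = -1, m_{42} = -4, m_{43} = 3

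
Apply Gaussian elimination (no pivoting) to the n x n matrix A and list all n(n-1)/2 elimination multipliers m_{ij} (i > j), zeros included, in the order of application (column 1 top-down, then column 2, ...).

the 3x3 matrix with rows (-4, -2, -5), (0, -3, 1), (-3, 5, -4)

Forward elimination:
R2: entry in column 1 is already 0 -> m_{21} = 0 (no row operation needed)
R3 <- R3 - (3/4)*R1:  [    0  13/2  -1/4 ]
R3 <- R3 - (-13/6)*R2:  [     0      0  23/12 ]
Multipliers (in order of application): m_{21} = 0, m_{31} = 3/4, m_{32} = -13/6

multipliers: 0, 3/4, -13/6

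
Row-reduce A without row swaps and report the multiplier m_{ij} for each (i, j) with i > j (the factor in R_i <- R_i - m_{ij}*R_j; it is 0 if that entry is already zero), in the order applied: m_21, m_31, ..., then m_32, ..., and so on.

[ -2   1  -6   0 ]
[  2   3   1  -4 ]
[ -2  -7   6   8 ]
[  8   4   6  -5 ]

multipliers: -1, 1, -4, -2, 2, -4

Forward elimination:
R2 <- R2 - (-1)*R1:  [  0   4  -5  -4 ]
R3 <- R3 - (1)*R1:  [  0  -8  12   8 ]
R4 <- R4 - (-4)*R1:  [   0    8  -18   -5 ]
R3 <- R3 - (-2)*R2:  [ 0  0  2  0 ]
R4 <- R4 - (2)*R2:  [  0   0  -8   3 ]
R4 <- R4 - (-4)*R3:  [ 0  0  0  3 ]
Multipliers (in order of application): m_{21} = -1, m_{31} = 1, m_{41} = -4, m_{32} = -2, m_{42} = 2, m_{43} = -4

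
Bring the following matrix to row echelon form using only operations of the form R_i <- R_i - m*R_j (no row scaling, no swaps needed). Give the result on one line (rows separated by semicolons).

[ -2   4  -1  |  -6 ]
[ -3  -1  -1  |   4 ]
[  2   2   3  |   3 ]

Forward elimination:
R2 <- R2 - (3/2)*R1:  [   0   -7  1/2   13 ]
R3 <- R3 - (-1)*R1:  [  0   6   2  -3 ]
R3 <- R3 - (-6/7)*R2:  [    0     0  17/7  57/7 ]
Row echelon form:
[ -2   4    -1  |    -6 ]
[  0  -7   1/2  |    13 ]
[  0   0  17/7  |  57/7 ]

REF = [-2 4 -1 -6; 0 -7 1/2 13; 0 0 17/7 57/7]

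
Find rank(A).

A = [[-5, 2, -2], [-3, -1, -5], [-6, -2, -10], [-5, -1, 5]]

rank(A) = 3

Row reduction:
R2 <- R2 - (3/5)*R1:  [     0  -11/5  -19/5 ]
R3 <- R3 - (6/5)*R1:  [     0  -22/5  -38/5 ]
R4 <- R4 - (1)*R1:  [  0  -3   7 ]
R3 <- R3 - (2)*R2:  [ 0  0  0 ]
R4 <- R4 - (15/11)*R2:  [      0       0  134/11 ]
R3 <-> R4   (pivot in column 3 was zero)
[ -5      2      -2 ]
[  0  -11/5   -19/5 ]
[  0      0  134/11 ]
[  0      0       0 ]
Row echelon form:
[ -5      2      -2 ]
[  0  -11/5   -19/5 ]
[  0      0  134/11 ]
[  0      0       0 ]
Nonzero rows / pivot columns: 3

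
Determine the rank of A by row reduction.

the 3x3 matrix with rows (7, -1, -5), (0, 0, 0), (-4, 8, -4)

Row reduction:
R3 <- R3 - (-4/7)*R1:  [     0   52/7  -48/7 ]
R2 <-> R3   (pivot in column 2 was zero)
[ 7    -1     -5 ]
[ 0  52/7  -48/7 ]
[ 0     0      0 ]
Row echelon form:
[ 7    -1     -5 ]
[ 0  52/7  -48/7 ]
[ 0     0      0 ]
Nonzero rows / pivot columns: 2

rank(A) = 2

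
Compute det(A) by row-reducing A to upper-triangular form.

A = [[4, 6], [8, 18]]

Forward elimination:
R2 <- R2 - (2)*R1:  [ 0  6 ]
Upper-triangular form:
[ 4  6 ]
[ 0  6 ]
det(A) = (-1)^0 * (4) * (6) = 24  (0 row swaps -> sign +1)

det(A) = 24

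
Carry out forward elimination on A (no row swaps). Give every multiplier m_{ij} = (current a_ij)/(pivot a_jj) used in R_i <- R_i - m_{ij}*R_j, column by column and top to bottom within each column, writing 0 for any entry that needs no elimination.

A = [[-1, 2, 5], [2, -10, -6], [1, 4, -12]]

Forward elimination:
R2 <- R2 - (-2)*R1:  [  0  -6   4 ]
R3 <- R3 - (-1)*R1:  [  0   6  -7 ]
R3 <- R3 - (-1)*R2:  [  0   0  -3 ]
Multipliers (in order of application): m_{21} = -2, m_{31} = -1, m_{32} = -1

multipliers: -2, -1, -1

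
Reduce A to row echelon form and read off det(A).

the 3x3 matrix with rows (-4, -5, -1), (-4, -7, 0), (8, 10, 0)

det(A) = -16

Forward elimination:
R2 <- R2 - (1)*R1:  [  0  -2   1 ]
R3 <- R3 - (-2)*R1:  [  0   0  -2 ]
Upper-triangular form:
[ -4  -5  -1 ]
[  0  -2   1 ]
[  0   0  -2 ]
det(A) = (-1)^0 * (-4) * (-2) * (-2) = -16  (0 row swaps -> sign +1)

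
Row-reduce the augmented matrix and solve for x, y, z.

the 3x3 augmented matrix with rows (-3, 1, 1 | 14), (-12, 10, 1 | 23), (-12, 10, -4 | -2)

(-4, -3, 5)

Forward elimination on [A|b]:
R2 <- R2 - (4)*R1:  [   0    6   -3  -33 ]
R3 <- R3 - (4)*R1:  [   0    6   -8  -58 ]
R3 <- R3 - (1)*R2:  [   0    0   -5  -25 ]
Row echelon form:
[ -3  1   1  |   14 ]
[  0  6  -3  |  -33 ]
[  0  0  -5  |  -25 ]
Back-substitution:
z = (-25) / -5 = 5
y = (-33 - (-3)*(5)) / 6 = -3
x = (14 - (1)*(-3) - (1)*(5)) / -3 = -4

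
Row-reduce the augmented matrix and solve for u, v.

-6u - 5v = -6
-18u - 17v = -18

(1, 0)

Forward elimination on [A|b]:
R2 <- R2 - (3)*R1:  [  0  -2   0 ]
Row echelon form:
[ -6  -5  |  -6 ]
[  0  -2  |   0 ]
Back-substitution:
v = (0) / -2 = 0
u = (-6 - (-5)*(0)) / -6 = 1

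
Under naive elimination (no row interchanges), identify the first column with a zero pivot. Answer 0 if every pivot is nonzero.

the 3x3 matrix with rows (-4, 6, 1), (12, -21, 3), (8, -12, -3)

first zero-pivot column = 0

Naive forward elimination:
R2 <- R2 - (-3)*R1:  [  0  -3   6 ]
R3 <- R3 - (-2)*R1:  [  0   0  -1 ]
All pivots nonzero; naive elimination completes without hitting a zero pivot.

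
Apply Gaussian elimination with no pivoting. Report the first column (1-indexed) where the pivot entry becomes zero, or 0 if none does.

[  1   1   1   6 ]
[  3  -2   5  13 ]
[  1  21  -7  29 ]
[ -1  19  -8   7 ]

Naive forward elimination:
R2 <- R2 - (3)*R1:  [  0  -5   2  -5 ]
R3 <- R3 - (1)*R1:  [  0  20  -8  23 ]
R4 <- R4 - (-1)*R1:  [  0  20  -7  13 ]
R3 <- R3 - (-4)*R2:  [ 0  0  0  3 ]
R4 <- R4 - (-4)*R2:  [  0   0   1  -7 ]
Matrix at this point:
[ 1   1  1   6 ]
[ 0  -5  2  -5 ]
[ 0   0  0   3 ]
[ 0   0  1  -7 ]
Pivot entry (3,3) is zero but row 4 has 1 in column 3 -> naive elimination stops; a row interchange (e.g. R3 <-> R4) would be required here.

first zero-pivot column = 3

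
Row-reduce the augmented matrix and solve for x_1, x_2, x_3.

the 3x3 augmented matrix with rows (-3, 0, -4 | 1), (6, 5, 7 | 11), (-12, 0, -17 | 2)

Forward elimination on [A|b]:
R2 <- R2 - (-2)*R1:  [  0   5  -1  13 ]
R3 <- R3 - (4)*R1:  [  0   0  -1  -2 ]
Row echelon form:
[ -3  0  -4  |   1 ]
[  0  5  -1  |  13 ]
[  0  0  -1  |  -2 ]
Back-substitution:
x_3 = (-2) / -1 = 2
x_2 = (13 - (-1)*(2)) / 5 = 3
x_1 = (1 - (-4)*(2)) / -3 = -3

(-3, 3, 2)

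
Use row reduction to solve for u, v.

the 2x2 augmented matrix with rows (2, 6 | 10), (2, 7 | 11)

(2, 1)

Forward elimination on [A|b]:
R2 <- R2 - (1)*R1:  [ 0  1  1 ]
Row echelon form:
[ 2  6  |  10 ]
[ 0  1  |   1 ]
Back-substitution:
v = (1) / 1 = 1
u = (10 - (6)*(1)) / 2 = 2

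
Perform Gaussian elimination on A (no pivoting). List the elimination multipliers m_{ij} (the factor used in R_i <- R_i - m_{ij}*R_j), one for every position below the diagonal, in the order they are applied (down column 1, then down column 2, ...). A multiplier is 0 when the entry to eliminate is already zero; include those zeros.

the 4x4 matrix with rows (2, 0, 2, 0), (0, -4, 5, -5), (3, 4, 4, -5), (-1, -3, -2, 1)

multipliers: 0, 3/2, -1/2, -1, 3/4, -19/24

Forward elimination:
R2: entry in column 1 is already 0 -> m_{21} = 0 (no row operation needed)
R3 <- R3 - (3/2)*R1:  [  0   4   1  -5 ]
R4 <- R4 - (-1/2)*R1:  [  0  -3  -1   1 ]
R3 <- R3 - (-1)*R2:  [   0    0    6  -10 ]
R4 <- R4 - (3/4)*R2:  [     0      0  -19/4   19/4 ]
R4 <- R4 - (-19/24)*R3:  [     0      0      0  -19/6 ]
Multipliers (in order of application): m_{21} = 0, m_{31} = 3/2, m_{41} = -1/2, m_{32} = -1, m_{42} = 3/4, m_{43} = -19/24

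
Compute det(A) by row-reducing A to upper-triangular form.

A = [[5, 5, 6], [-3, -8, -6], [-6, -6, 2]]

det(A) = -230

Forward elimination:
R2 <- R2 - (-3/5)*R1:  [     0     -5  -12/5 ]
R3 <- R3 - (-6/5)*R1:  [    0     0  46/5 ]
Upper-triangular form:
[ 5   5      6 ]
[ 0  -5  -12/5 ]
[ 0   0   46/5 ]
det(A) = (-1)^0 * (5) * (-5) * (46/5) = -230  (0 row swaps -> sign +1)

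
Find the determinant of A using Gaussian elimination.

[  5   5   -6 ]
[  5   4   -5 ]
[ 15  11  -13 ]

Forward elimination:
R2 <- R2 - (1)*R1:  [  0  -1   1 ]
R3 <- R3 - (3)*R1:  [  0  -4   5 ]
R3 <- R3 - (4)*R2:  [ 0  0  1 ]
Upper-triangular form:
[ 5   5  -6 ]
[ 0  -1   1 ]
[ 0   0   1 ]
det(A) = (-1)^0 * (5) * (-1) * (1) = -5  (0 row swaps -> sign +1)

det(A) = -5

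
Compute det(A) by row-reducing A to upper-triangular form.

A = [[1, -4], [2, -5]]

det(A) = 3

Forward elimination:
R2 <- R2 - (2)*R1:  [ 0  3 ]
Upper-triangular form:
[ 1  -4 ]
[ 0   3 ]
det(A) = (-1)^0 * (1) * (3) = 3  (0 row swaps -> sign +1)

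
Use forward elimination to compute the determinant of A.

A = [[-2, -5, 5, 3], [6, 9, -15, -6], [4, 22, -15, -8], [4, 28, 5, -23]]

Forward elimination:
R2 <- R2 - (-3)*R1:  [  0  -6   0   3 ]
R3 <- R3 - (-2)*R1:  [  0  12  -5  -2 ]
R4 <- R4 - (-2)*R1:  [   0   18   15  -17 ]
R3 <- R3 - (-2)*R2:  [  0   0  -5   4 ]
R4 <- R4 - (-3)*R2:  [  0   0  15  -8 ]
R4 <- R4 - (-3)*R3:  [ 0  0  0  4 ]
Upper-triangular form:
[ -2  -5   5  3 ]
[  0  -6   0  3 ]
[  0   0  -5  4 ]
[  0   0   0  4 ]
det(A) = (-1)^0 * (-2) * (-6) * (-5) * (4) = -240  (0 row swaps -> sign +1)

det(A) = -240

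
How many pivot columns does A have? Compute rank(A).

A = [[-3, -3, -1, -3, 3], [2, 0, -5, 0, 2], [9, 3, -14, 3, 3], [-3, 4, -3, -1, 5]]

rank(A) = 3

Row reduction:
R2 <- R2 - (-2/3)*R1:  [     0     -2  -17/3     -2      4 ]
R3 <- R3 - (-3)*R1:  [   0   -6  -17   -6   12 ]
R4 <- R4 - (1)*R1:  [  0   7  -2   2   2 ]
R3 <- R3 - (3)*R2:  [ 0  0  0  0  0 ]
R4 <- R4 - (-7/2)*R2:  [      0       0  -131/6      -5      16 ]
R3 <-> R4   (pivot in column 3 was zero)
[ -3  -3      -1  -3   3 ]
[  0  -2   -17/3  -2   4 ]
[  0   0  -131/6  -5  16 ]
[  0   0       0   0   0 ]
Row echelon form:
[ -3  -3      -1  -3   3 ]
[  0  -2   -17/3  -2   4 ]
[  0   0  -131/6  -5  16 ]
[  0   0       0   0   0 ]
Nonzero rows / pivot columns: 3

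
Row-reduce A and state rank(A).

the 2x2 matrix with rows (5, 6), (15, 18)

Row reduction:
R2 <- R2 - (3)*R1:  [ 0  0 ]
Row echelon form:
[ 5  6 ]
[ 0  0 ]
Nonzero rows / pivot columns: 1

rank(A) = 1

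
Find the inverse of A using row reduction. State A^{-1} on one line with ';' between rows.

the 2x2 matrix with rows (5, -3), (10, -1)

inverse = [-1/25 3/25; -2/5 1/5]

Gauss-Jordan on [A | I]:
R1 <- (1/5)*R1:  [    1  -3/5  |   1/5     0 ]
R2 <- R2 - (10)*R1:  [  0   5  |  -2   1 ]
R2 <- (1/5)*R2:  [    0     1  |  -2/5   1/5 ]
R1 <- R1 - (-3/5)*R2:  [     1      0  |  -1/25   3/25 ]
Right block of [I | A^{-1}] is the inverse:
[ -1/25  3/25 ]
[  -2/5   1/5 ]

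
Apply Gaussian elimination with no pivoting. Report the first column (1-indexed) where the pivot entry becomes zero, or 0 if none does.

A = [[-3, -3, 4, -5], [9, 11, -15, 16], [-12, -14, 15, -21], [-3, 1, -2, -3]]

first zero-pivot column = 4

Naive forward elimination:
R2 <- R2 - (-3)*R1:  [  0   2  -3   1 ]
R3 <- R3 - (4)*R1:  [  0  -2  -1  -1 ]
R4 <- R4 - (1)*R1:  [  0   4  -6   2 ]
R3 <- R3 - (-1)*R2:  [  0   0  -4   0 ]
R4 <- R4 - (2)*R2:  [ 0  0  0  0 ]
Matrix at this point:
[ -3  -3   4  -5 ]
[  0   2  -3   1 ]
[  0   0  -4   0 ]
[  0   0   0   0 ]
Pivot entry (4,4) in the last row is zero and there are no rows below to swap with -> zero pivot in column 4 (A is singular).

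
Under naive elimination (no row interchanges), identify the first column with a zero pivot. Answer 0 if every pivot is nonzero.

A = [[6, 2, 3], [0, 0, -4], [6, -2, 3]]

Naive forward elimination:
R3 <- R3 - (1)*R1:  [  0  -4   0 ]
Matrix at this point:
[ 6   2   3 ]
[ 0   0  -4 ]
[ 0  -4   0 ]
Pivot entry (2,2) is zero but row 3 has -4 in column 2 -> naive elimination stops; a row interchange (e.g. R2 <-> R3) would be required here.

first zero-pivot column = 2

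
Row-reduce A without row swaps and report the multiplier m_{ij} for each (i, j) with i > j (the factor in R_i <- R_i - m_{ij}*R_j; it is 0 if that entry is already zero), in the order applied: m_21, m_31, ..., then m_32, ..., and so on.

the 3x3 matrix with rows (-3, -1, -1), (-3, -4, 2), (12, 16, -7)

multipliers: 1, -4, -4

Forward elimination:
R2 <- R2 - (1)*R1:  [  0  -3   3 ]
R3 <- R3 - (-4)*R1:  [   0   12  -11 ]
R3 <- R3 - (-4)*R2:  [ 0  0  1 ]
Multipliers (in order of application): m_{21} = 1, m_{31} = -4, m_{32} = -4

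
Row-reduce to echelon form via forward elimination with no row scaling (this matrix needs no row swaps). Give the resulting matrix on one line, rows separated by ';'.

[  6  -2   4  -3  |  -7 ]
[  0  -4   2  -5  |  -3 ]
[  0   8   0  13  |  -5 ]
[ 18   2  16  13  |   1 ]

Forward elimination:
R4 <- R4 - (3)*R1:  [  0   8   4  22  22 ]
R3 <- R3 - (-2)*R2:  [   0    0    4    3  -11 ]
R4 <- R4 - (-2)*R2:  [  0   0   8  12  16 ]
R4 <- R4 - (2)*R3:  [  0   0   0   6  38 ]
Row echelon form:
[ 6  -2  4  -3  |   -7 ]
[ 0  -4  2  -5  |   -3 ]
[ 0   0  4   3  |  -11 ]
[ 0   0  0   6  |   38 ]

REF = [6 -2 4 -3 -7; 0 -4 2 -5 -3; 0 0 4 3 -11; 0 0 0 6 38]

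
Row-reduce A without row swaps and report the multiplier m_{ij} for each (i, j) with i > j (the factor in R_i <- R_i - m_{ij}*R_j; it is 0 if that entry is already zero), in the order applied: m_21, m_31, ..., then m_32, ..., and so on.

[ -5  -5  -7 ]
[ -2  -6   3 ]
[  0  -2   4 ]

Forward elimination:
R2 <- R2 - (2/5)*R1:  [    0    -4  29/5 ]
R3: entry in column 1 is already 0 -> m_{31} = 0 (no row operation needed)
R3 <- R3 - (1/2)*R2:  [     0      0  11/10 ]
Multipliers (in order of application): m_{21} = 2/5, m_{31} = 0, m_{32} = 1/2

multipliers: 2/5, 0, 1/2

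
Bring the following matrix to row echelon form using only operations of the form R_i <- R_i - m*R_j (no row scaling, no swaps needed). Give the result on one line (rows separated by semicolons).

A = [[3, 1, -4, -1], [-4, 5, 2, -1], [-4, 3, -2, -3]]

Forward elimination:
R2 <- R2 - (-4/3)*R1:  [     0   19/3  -10/3   -7/3 ]
R3 <- R3 - (-4/3)*R1:  [     0   13/3  -22/3  -13/3 ]
R3 <- R3 - (13/19)*R2:  [      0       0  -96/19  -52/19 ]
Row echelon form:
[ 3     1      -4      -1 ]
[ 0  19/3   -10/3    -7/3 ]
[ 0     0  -96/19  -52/19 ]

REF = [3 1 -4 -1; 0 19/3 -10/3 -7/3; 0 0 -96/19 -52/19]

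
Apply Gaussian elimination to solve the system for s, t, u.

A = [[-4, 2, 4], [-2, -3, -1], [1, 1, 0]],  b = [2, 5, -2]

Forward elimination on [A|b]:
R2 <- R2 - (1/2)*R1:  [  0  -4  -3   4 ]
R3 <- R3 - (-1/4)*R1:  [    0   3/2     1  -3/2 ]
R3 <- R3 - (-3/8)*R2:  [    0     0  -1/8     0 ]
Row echelon form:
[ -4   2     4  |  2 ]
[  0  -4    -3  |  4 ]
[  0   0  -1/8  |  0 ]
Back-substitution:
u = (0) / (-1/8) = 0
t = (4 - (-3)*(0)) / -4 = -1
s = (2 - (2)*(-1) - (4)*(0)) / -4 = -1

(-1, -1, 0)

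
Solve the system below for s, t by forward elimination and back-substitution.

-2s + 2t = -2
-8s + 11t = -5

(2, 1)

Forward elimination on [A|b]:
R2 <- R2 - (4)*R1:  [ 0  3  3 ]
Row echelon form:
[ -2  2  |  -2 ]
[  0  3  |   3 ]
Back-substitution:
t = (3) / 3 = 1
s = (-2 - (2)*(1)) / -2 = 2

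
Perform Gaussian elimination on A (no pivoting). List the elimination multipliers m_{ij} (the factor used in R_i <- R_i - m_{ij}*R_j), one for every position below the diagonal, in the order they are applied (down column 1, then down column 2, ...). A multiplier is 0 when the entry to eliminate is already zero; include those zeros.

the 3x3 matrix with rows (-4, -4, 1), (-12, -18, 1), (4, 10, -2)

Forward elimination:
R2 <- R2 - (3)*R1:  [  0  -6  -2 ]
R3 <- R3 - (-1)*R1:  [  0   6  -1 ]
R3 <- R3 - (-1)*R2:  [  0   0  -3 ]
Multipliers (in order of application): m_{21} = 3, m_{31} = -1, m_{32} = -1

multipliers: 3, -1, -1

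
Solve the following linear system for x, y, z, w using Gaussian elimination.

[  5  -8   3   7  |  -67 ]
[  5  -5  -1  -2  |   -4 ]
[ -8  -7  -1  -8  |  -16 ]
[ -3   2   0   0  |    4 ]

Forward elimination on [A|b]:
R2 <- R2 - (1)*R1:  [  0   3  -4  -9  63 ]
R3 <- R3 - (-8/5)*R1:  [      0   -99/5    19/5    16/5  -616/5 ]
R4 <- R4 - (-3/5)*R1:  [      0   -14/5     9/5    21/5  -181/5 ]
R3 <- R3 - (-33/5)*R2:  [      0       0  -113/5  -281/5  1463/5 ]
R4 <- R4 - (-14/15)*R2:  [      0       0  -29/15   -21/5   113/5 ]
R4 <- R4 - (29/339)*R3:  [        0         0         0   206/339  -824/339 ]
Row echelon form:
[ 5  -8       3        7  |       -67 ]
[ 0   3      -4       -9  |        63 ]
[ 0   0  -113/5   -281/5  |    1463/5 ]
[ 0   0       0  206/339  |  -824/339 ]
Back-substitution:
w = (-824/339) / (206/339) = -4
z = (1463/5 - (-281/5)*(-4)) / (-113/5) = -3
y = (63 - (-4)*(-3) - (-9)*(-4)) / 3 = 5
x = (-67 - (-8)*(5) - (3)*(-3) - (7)*(-4)) / 5 = 2

(2, 5, -3, -4)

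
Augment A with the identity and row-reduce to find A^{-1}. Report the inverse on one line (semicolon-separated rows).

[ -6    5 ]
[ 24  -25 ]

inverse = [-5/6 -1/6; -4/5 -1/5]

Gauss-Jordan on [A | I]:
R1 <- (1/-6)*R1:  [    1  -5/6  |  -1/6     0 ]
R2 <- R2 - (24)*R1:  [  0  -5  |   4   1 ]
R2 <- (1/-5)*R2:  [    0     1  |  -4/5  -1/5 ]
R1 <- R1 - (-5/6)*R2:  [    1     0  |  -5/6  -1/6 ]
Right block of [I | A^{-1}] is the inverse:
[ -5/6  -1/6 ]
[ -4/5  -1/5 ]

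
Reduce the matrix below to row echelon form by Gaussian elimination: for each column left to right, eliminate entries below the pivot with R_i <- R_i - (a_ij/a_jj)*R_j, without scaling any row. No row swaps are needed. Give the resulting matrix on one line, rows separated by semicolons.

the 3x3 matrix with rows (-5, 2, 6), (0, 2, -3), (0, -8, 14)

Forward elimination:
R3 <- R3 - (-4)*R2:  [ 0  0  2 ]
Row echelon form:
[ -5  2   6 ]
[  0  2  -3 ]
[  0  0   2 ]

REF = [-5 2 6; 0 2 -3; 0 0 2]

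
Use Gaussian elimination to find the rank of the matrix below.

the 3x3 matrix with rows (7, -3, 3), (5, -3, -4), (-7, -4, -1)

rank(A) = 3

Row reduction:
R2 <- R2 - (5/7)*R1:  [     0   -6/7  -43/7 ]
R3 <- R3 - (-1)*R1:  [  0  -7   2 ]
R3 <- R3 - (49/6)*R2:  [     0      0  313/6 ]
Row echelon form:
[ 7    -3      3 ]
[ 0  -6/7  -43/7 ]
[ 0     0  313/6 ]
Nonzero rows / pivot columns: 3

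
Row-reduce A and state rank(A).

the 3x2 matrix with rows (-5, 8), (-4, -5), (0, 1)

Row reduction:
R2 <- R2 - (4/5)*R1:  [     0  -57/5 ]
R3 <- R3 - (-5/57)*R2:  [ 0  0 ]
Row echelon form:
[ -5      8 ]
[  0  -57/5 ]
[  0      0 ]
Nonzero rows / pivot columns: 2

rank(A) = 2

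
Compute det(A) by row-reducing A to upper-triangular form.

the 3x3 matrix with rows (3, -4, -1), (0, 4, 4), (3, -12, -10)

Forward elimination:
R3 <- R3 - (1)*R1:  [  0  -8  -9 ]
R3 <- R3 - (-2)*R2:  [  0   0  -1 ]
Upper-triangular form:
[ 3  -4  -1 ]
[ 0   4   4 ]
[ 0   0  -1 ]
det(A) = (-1)^0 * (3) * (4) * (-1) = -12  (0 row swaps -> sign +1)

det(A) = -12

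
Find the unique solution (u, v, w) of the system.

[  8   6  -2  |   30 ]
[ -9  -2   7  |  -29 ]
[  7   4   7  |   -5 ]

Forward elimination on [A|b]:
R2 <- R2 - (-9/8)*R1:  [    0  19/4  19/4  19/4 ]
R3 <- R3 - (7/8)*R1:  [      0    -5/4    35/4  -125/4 ]
R3 <- R3 - (-5/19)*R2:  [   0    0   10  -30 ]
Row echelon form:
[ 8     6    -2  |    30 ]
[ 0  19/4  19/4  |  19/4 ]
[ 0     0    10  |   -30 ]
Back-substitution:
w = (-30) / 10 = -3
v = (19/4 - (19/4)*(-3)) / (19/4) = 4
u = (30 - (6)*(4) - (-2)*(-3)) / 8 = 0

(0, 4, -3)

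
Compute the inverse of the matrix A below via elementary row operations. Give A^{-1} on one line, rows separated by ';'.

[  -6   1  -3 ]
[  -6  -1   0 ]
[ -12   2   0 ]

Gauss-Jordan on [A | I]:
R1 <- (1/-6)*R1:  [    1  -1/6   1/2  |  -1/6     0     0 ]
R2 <- R2 - (-6)*R1:  [  0  -2   3  |  -1   1   0 ]
R3 <- R3 - (-12)*R1:  [  0   0   6  |  -2   0   1 ]
R2 <- (1/-2)*R2:  [    0     1  -3/2  |   1/2  -1/2     0 ]
R1 <- R1 - (-1/6)*R2:  [     1      0    1/4  |  -1/12  -1/12      0 ]
R3 <- (1/6)*R3:  [    0     0     1  |  -1/3     0   1/6 ]
R1 <- R1 - (1/4)*R3:  [     1      0      0  |      0  -1/12  -1/24 ]
R2 <- R2 - (-3/2)*R3:  [    0     1     0  |     0  -1/2   1/4 ]
Right block of [I | A^{-1}] is the inverse:
[    0  -1/12  -1/24 ]
[    0   -1/2    1/4 ]
[ -1/3      0    1/6 ]

inverse = [0 -1/12 -1/24; 0 -1/2 1/4; -1/3 0 1/6]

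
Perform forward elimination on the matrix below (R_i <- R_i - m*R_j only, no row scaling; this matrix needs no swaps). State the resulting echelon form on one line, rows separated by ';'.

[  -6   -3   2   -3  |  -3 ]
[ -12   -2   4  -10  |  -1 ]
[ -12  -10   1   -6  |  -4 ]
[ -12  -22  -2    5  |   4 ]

Forward elimination:
R2 <- R2 - (2)*R1:  [  0   4   0  -4   5 ]
R3 <- R3 - (2)*R1:  [  0  -4  -3   0   2 ]
R4 <- R4 - (2)*R1:  [   0  -16   -6   11   10 ]
R3 <- R3 - (-1)*R2:  [  0   0  -3  -4   7 ]
R4 <- R4 - (-4)*R2:  [  0   0  -6  -5  30 ]
R4 <- R4 - (2)*R3:  [  0   0   0   3  16 ]
Row echelon form:
[ -6  -3   2  -3  |  -3 ]
[  0   4   0  -4  |   5 ]
[  0   0  -3  -4  |   7 ]
[  0   0   0   3  |  16 ]

REF = [-6 -3 2 -3 -3; 0 4 0 -4 5; 0 0 -3 -4 7; 0 0 0 3 16]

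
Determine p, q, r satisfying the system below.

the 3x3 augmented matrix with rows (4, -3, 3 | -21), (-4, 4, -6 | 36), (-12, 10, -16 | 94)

(0, 3, -4)

Forward elimination on [A|b]:
R2 <- R2 - (-1)*R1:  [  0   1  -3  15 ]
R3 <- R3 - (-3)*R1:  [  0   1  -7  31 ]
R3 <- R3 - (1)*R2:  [  0   0  -4  16 ]
Row echelon form:
[ 4  -3   3  |  -21 ]
[ 0   1  -3  |   15 ]
[ 0   0  -4  |   16 ]
Back-substitution:
r = (16) / -4 = -4
q = (15 - (-3)*(-4)) / 1 = 3
p = (-21 - (-3)*(3) - (3)*(-4)) / 4 = 0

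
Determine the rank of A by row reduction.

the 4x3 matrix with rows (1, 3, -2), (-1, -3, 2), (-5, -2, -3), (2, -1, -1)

Row reduction:
R2 <- R2 - (-1)*R1:  [ 0  0  0 ]
R3 <- R3 - (-5)*R1:  [   0   13  -13 ]
R4 <- R4 - (2)*R1:  [  0  -7   3 ]
R2 <-> R3   (pivot in column 2 was zero)
[ 1   3   -2 ]
[ 0  13  -13 ]
[ 0   0    0 ]
[ 0  -7    3 ]
R4 <- R4 - (-7/13)*R2:  [  0   0  -4 ]
R3 <-> R4   (pivot in column 3 was zero)
[ 1   3   -2 ]
[ 0  13  -13 ]
[ 0   0   -4 ]
[ 0   0    0 ]
Row echelon form:
[ 1   3   -2 ]
[ 0  13  -13 ]
[ 0   0   -4 ]
[ 0   0    0 ]
Nonzero rows / pivot columns: 3

rank(A) = 3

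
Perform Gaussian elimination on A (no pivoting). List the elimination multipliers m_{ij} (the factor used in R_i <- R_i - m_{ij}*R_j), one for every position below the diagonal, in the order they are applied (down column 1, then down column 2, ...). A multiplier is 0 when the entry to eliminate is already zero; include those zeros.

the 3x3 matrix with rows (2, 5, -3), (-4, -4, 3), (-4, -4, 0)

multipliers: -2, -2, 1

Forward elimination:
R2 <- R2 - (-2)*R1:  [  0   6  -3 ]
R3 <- R3 - (-2)*R1:  [  0   6  -6 ]
R3 <- R3 - (1)*R2:  [  0   0  -3 ]
Multipliers (in order of application): m_{21} = -2, m_{31} = -2, m_{32} = 1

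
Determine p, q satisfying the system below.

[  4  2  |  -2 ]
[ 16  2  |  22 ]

Forward elimination on [A|b]:
R2 <- R2 - (4)*R1:  [  0  -6  30 ]
Row echelon form:
[ 4   2  |  -2 ]
[ 0  -6  |  30 ]
Back-substitution:
q = (30) / -6 = -5
p = (-2 - (2)*(-5)) / 4 = 2

(2, -5)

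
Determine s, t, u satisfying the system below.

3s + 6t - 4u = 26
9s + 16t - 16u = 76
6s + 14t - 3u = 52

Forward elimination on [A|b]:
R2 <- R2 - (3)*R1:  [  0  -2  -4  -2 ]
R3 <- R3 - (2)*R1:  [ 0  2  5  0 ]
R3 <- R3 - (-1)*R2:  [  0   0   1  -2 ]
Row echelon form:
[ 3   6  -4  |  26 ]
[ 0  -2  -4  |  -2 ]
[ 0   0   1  |  -2 ]
Back-substitution:
u = (-2) / 1 = -2
t = (-2 - (-4)*(-2)) / -2 = 5
s = (26 - (6)*(5) - (-4)*(-2)) / 3 = -4

(-4, 5, -2)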